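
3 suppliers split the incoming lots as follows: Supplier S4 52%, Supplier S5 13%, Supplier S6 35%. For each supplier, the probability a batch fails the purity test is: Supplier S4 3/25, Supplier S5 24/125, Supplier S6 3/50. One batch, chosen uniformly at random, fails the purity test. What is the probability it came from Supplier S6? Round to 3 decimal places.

0.194

Unnormalized posteriors (prior × likelihood):
  Supplier S4: 0.52 × 0.12 = 0.0624
  Supplier S5: 0.13 × 0.192 = 0.02496
  Supplier S6: 0.35 × 0.06 = 0.021
Normalizing constant = 0.10836.
P(Supplier S6 | evidence) = 0.021 / 0.10836 ≈ 0.194.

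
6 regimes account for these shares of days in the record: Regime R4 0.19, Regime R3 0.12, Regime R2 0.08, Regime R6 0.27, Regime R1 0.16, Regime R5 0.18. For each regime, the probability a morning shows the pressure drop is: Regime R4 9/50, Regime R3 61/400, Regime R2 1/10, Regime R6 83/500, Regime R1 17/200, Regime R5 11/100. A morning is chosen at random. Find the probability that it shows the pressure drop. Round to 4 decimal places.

0.1387

Unnormalized posteriors (prior × likelihood):
  Regime R4: 0.19 × 0.18 = 0.0342
  Regime R3: 0.12 × 0.1525 = 0.0183
  Regime R2: 0.08 × 0.1 = 0.008
  Regime R6: 0.27 × 0.166 = 0.04482
  Regime R1: 0.16 × 0.085 = 0.0136
  Regime R5: 0.18 × 0.11 = 0.0198
P(drop) = 0.0342 + 0.0183 + 0.008 + 0.04482 + 0.0136 + 0.0198 = 0.13872 → 0.1387.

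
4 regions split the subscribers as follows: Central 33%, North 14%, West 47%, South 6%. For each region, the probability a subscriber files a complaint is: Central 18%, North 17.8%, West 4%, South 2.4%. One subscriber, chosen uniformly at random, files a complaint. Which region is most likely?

Central

Unnormalized posteriors (prior × likelihood):
  Central: 0.33 × 0.18 = 0.0594
  North: 0.14 × 0.178 = 0.02492
  West: 0.47 × 0.04 = 0.0188
  South: 0.06 × 0.024 = 0.00144
Sum = 0.10456.
Largest term belongs to Central, so Central is most probable.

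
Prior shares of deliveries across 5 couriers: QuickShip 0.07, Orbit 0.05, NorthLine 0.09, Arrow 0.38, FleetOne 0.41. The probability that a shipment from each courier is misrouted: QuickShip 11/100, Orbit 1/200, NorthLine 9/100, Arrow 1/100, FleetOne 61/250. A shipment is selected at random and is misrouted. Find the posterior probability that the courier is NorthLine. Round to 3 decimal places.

Compute prior × likelihood for every hypothesis:
  QuickShip: 0.07 × 0.11 = 0.0077
  Orbit: 0.05 × 0.005 = 0.00025
  NorthLine: 0.09 × 0.09 = 0.0081
  Arrow: 0.38 × 0.01 = 0.0038
  FleetOne: 0.41 × 0.244 = 0.10004
Sum = 0.11989.
P(NorthLine | evidence) = 0.0081 / 0.11989 ≈ 0.068.

0.068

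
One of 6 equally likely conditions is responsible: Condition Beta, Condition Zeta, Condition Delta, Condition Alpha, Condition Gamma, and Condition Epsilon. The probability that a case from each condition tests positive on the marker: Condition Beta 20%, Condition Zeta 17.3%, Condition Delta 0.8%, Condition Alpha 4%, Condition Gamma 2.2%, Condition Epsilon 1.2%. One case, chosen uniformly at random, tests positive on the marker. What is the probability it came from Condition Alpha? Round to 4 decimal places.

Since the prior is uniform, the posterior is proportional to the likelihood:
  Condition Beta: 0.2
  Condition Zeta: 0.173
  Condition Delta: 0.008
  Condition Alpha: 0.04
  Condition Gamma: 0.022
  Condition Epsilon: 0.012
Total = 0.455.
P(Condition Alpha | evidence) = 0.04 / 0.455 ≈ 0.0879.

0.0879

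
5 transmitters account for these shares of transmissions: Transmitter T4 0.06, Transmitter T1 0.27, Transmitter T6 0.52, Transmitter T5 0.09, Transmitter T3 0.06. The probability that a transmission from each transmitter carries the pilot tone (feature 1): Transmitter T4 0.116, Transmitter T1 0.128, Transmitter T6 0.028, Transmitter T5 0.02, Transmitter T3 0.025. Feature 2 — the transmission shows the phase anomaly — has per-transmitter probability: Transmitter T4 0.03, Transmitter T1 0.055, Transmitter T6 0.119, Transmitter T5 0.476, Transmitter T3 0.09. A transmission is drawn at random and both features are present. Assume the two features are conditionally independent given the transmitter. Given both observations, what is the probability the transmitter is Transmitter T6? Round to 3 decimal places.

Unnormalized posteriors (prior × likelihood):
  Transmitter T4: 0.06 × 0.116 × 0.03 = 0.0002088
  Transmitter T1: 0.27 × 0.128 × 0.055 = 0.0019008
  Transmitter T6: 0.52 × 0.028 × 0.119 = 0.00173264
  Transmitter T5: 0.09 × 0.02 × 0.476 = 0.0008568
  Transmitter T3: 0.06 × 0.025 × 0.09 = 0.000135
Sum = 0.00483404.
P(Transmitter T6 | evidence) = 0.00173264 / 0.00483404 ≈ 0.358.

0.358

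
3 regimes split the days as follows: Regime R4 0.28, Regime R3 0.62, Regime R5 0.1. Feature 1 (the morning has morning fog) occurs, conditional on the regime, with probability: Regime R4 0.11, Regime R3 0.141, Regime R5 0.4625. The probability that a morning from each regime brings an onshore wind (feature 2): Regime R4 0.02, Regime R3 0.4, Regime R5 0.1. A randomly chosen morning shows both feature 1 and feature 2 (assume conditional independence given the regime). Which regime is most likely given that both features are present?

Regime R3

Compute prior × likelihood for every hypothesis:
  Regime R4: 0.28 × 0.11 × 0.02 = 0.000616
  Regime R3: 0.62 × 0.141 × 0.4 = 0.034968
  Regime R5: 0.1 × 0.4625 × 0.1 = 0.004625
Normalizing constant = 0.040209.
Largest term belongs to Regime R3, so Regime R3 is most probable.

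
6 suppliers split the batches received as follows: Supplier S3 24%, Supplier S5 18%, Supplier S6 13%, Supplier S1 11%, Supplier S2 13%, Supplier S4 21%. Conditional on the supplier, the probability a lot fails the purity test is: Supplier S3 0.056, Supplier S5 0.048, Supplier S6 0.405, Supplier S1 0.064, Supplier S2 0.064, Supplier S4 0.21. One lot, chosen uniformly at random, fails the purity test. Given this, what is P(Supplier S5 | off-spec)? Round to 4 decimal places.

0.0644

Unnormalized posteriors (prior × likelihood):
  Supplier S3: 0.24 × 0.056 = 0.01344
  Supplier S5: 0.18 × 0.048 = 0.00864
  Supplier S6: 0.13 × 0.405 = 0.05265
  Supplier S1: 0.11 × 0.064 = 0.00704
  Supplier S2: 0.13 × 0.064 = 0.00832
  Supplier S4: 0.21 × 0.21 = 0.0441
Total = 0.13419.
P(Supplier S5 | evidence) = 0.00864 / 0.13419 ≈ 0.0644.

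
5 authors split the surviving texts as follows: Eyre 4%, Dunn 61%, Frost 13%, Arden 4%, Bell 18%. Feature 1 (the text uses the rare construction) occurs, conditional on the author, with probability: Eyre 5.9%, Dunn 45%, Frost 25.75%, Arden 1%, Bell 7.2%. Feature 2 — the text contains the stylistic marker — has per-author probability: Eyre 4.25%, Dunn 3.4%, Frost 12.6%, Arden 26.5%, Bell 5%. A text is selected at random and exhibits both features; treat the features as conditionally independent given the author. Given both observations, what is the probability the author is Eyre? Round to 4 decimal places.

By Bayes' rule, posterior ∝ prior × likelihood:
  Eyre: 0.04 × 0.059 × 0.0425 = 0.0001003
  Dunn: 0.61 × 0.45 × 0.034 = 0.009333
  Frost: 0.13 × 0.2575 × 0.126 = 0.00421785
  Arden: 0.04 × 0.01 × 0.265 = 0.000106
  Bell: 0.18 × 0.072 × 0.05 = 0.000648
Total = 0.01440515.
P(Eyre | evidence) = 0.0001003 / 0.01440515 ≈ 0.0070.

0.0070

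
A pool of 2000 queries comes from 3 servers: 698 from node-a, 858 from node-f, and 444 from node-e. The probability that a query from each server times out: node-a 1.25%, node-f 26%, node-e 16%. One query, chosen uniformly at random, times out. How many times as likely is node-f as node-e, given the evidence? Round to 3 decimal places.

By Bayes' rule, posterior ∝ prior × likelihood:
  node-a: 0.349 × 0.0125 = 0.0043625
  node-f: 0.429 × 0.26 = 0.11154
  node-e: 0.222 × 0.16 = 0.03552
Sum = 0.1514225.
The ratio is 0.11154 / 0.03552 (the normalizer cancels) = 3.140.

3.140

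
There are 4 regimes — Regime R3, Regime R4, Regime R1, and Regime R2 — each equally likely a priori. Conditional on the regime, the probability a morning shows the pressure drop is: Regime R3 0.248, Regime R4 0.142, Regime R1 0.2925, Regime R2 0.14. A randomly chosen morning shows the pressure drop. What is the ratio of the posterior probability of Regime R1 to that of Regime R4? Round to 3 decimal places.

Since the prior is uniform, the posterior is proportional to the likelihood:
  Regime R3: 0.248
  Regime R4: 0.142
  Regime R1: 0.2925
  Regime R2: 0.14
Sum = 0.8225.
The ratio is 0.2925 / 0.142 (the normalizer cancels) = 2.060.

2.060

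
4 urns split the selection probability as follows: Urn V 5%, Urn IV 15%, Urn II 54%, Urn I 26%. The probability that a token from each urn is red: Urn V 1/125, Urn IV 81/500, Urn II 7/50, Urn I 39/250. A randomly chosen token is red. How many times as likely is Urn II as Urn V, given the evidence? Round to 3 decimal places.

Unnormalized posteriors (prior × likelihood):
  Urn V: 0.05 × 0.008 = 0.0004
  Urn IV: 0.15 × 0.162 = 0.0243
  Urn II: 0.54 × 0.14 = 0.0756
  Urn I: 0.26 × 0.156 = 0.04056
Normalizing constant = 0.14086.
The ratio is 0.0756 / 0.0004 (the normalizer cancels) = 189.000.

189.000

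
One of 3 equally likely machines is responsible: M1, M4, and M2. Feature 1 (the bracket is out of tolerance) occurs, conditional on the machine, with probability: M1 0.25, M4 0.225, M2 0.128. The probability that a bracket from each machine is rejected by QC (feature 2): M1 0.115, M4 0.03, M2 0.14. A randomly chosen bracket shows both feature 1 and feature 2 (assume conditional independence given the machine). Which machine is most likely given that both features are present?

Since the prior is uniform, the posterior is proportional to the likelihood:
  M1: 0.25 × 0.115 = 0.02875
  M4: 0.225 × 0.03 = 0.00675
  M2: 0.128 × 0.14 = 0.01792
Total = 0.05342.
Largest term belongs to M1, so M1 is most probable.

M1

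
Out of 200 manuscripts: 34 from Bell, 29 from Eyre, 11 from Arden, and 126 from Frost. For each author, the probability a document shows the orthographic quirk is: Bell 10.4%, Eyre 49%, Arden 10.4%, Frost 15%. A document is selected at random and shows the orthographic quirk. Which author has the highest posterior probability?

Frost

Unnormalized posteriors (prior × likelihood):
  Bell: 0.17 × 0.104 = 0.01768
  Eyre: 0.145 × 0.49 = 0.07105
  Arden: 0.055 × 0.104 = 0.00572
  Frost: 0.63 × 0.15 = 0.0945
Total = 0.18895.
Largest term belongs to Frost, so Frost is most probable.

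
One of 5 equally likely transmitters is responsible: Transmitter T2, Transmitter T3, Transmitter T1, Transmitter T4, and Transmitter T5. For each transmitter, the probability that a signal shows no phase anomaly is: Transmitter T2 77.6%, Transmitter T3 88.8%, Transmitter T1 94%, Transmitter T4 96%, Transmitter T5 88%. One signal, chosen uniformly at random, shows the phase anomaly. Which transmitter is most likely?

Transmitter T2

Taking complements, P(anomaly | each) = Transmitter T2 0.224, Transmitter T3 0.112, Transmitter T1 0.06, Transmitter T4 0.04, Transmitter T5 0.12.
With a uniform prior (1/5 each), posterior ∝ likelihood:
  Transmitter T2: 0.224
  Transmitter T3: 0.112
  Transmitter T1: 0.06
  Transmitter T4: 0.04
  Transmitter T5: 0.12
Normalizing constant = 0.556.
Largest term belongs to Transmitter T2, so Transmitter T2 is most probable.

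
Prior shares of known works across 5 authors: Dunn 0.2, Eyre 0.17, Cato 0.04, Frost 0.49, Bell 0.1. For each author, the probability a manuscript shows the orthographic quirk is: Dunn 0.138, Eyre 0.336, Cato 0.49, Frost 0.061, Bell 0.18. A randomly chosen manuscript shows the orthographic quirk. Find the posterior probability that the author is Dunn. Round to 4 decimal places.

Prior × likelihood for each hypothesis:
  Dunn: 0.2 × 0.138 = 0.0276
  Eyre: 0.17 × 0.336 = 0.05712
  Cato: 0.04 × 0.49 = 0.0196
  Frost: 0.49 × 0.061 = 0.02989
  Bell: 0.1 × 0.18 = 0.018
Normalizing constant = 0.15221.
P(Dunn | evidence) = 0.0276 / 0.15221 ≈ 0.1813.

0.1813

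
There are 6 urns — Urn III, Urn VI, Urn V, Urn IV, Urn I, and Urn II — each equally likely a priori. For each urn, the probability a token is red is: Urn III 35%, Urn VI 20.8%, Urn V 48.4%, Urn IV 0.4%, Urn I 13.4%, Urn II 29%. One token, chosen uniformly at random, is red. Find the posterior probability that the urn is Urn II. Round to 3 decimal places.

Since the prior is uniform, the posterior is proportional to the likelihood:
  Urn III: 0.35
  Urn VI: 0.208
  Urn V: 0.484
  Urn IV: 0.004
  Urn I: 0.134
  Urn II: 0.29
Total = 1.47.
P(Urn II | evidence) = 0.29 / 1.47 ≈ 0.197.

0.197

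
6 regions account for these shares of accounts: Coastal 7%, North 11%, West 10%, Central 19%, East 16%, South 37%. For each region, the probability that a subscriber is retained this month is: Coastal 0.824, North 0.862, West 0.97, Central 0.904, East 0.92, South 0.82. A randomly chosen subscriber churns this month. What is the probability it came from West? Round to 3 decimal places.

0.023

Taking complements, P(churn | each) = Coastal 0.176, North 0.138, West 0.03, Central 0.096, East 0.08, South 0.18.
By Bayes' rule, posterior ∝ prior × likelihood:
  Coastal: 0.07 × 0.176 = 0.01232
  North: 0.11 × 0.138 = 0.01518
  West: 0.1 × 0.03 = 0.003
  Central: 0.19 × 0.096 = 0.01824
  East: 0.16 × 0.08 = 0.0128
  South: 0.37 × 0.18 = 0.0666
Normalizing constant = 0.12814.
P(West | evidence) = 0.003 / 0.12814 ≈ 0.023.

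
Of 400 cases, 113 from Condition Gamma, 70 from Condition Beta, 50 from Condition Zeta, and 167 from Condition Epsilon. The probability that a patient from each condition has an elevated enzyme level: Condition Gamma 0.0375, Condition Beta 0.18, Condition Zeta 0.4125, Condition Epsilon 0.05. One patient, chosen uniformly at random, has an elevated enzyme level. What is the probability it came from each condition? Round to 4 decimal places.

Condition Gamma 0.0925, Condition Beta 0.2750, Condition Zeta 0.4502, Condition Epsilon 0.1823

Prior × likelihood for each hypothesis:
  Condition Gamma: 0.2825 × 0.0375 = 0.01059375
  Condition Beta: 0.175 × 0.18 = 0.0315
  Condition Zeta: 0.125 × 0.4125 = 0.0515625
  Condition Epsilon: 0.4175 × 0.05 = 0.020875
Sum = 0.11453125.
P(Condition Gamma | elevated) = 0.01059375/0.11453125 ≈ 0.0925
P(Condition Beta | elevated) = 0.0315/0.11453125 ≈ 0.2750
P(Condition Zeta | elevated) = 0.0515625/0.11453125 ≈ 0.4502
P(Condition Epsilon | elevated) = 0.020875/0.11453125 ≈ 0.1823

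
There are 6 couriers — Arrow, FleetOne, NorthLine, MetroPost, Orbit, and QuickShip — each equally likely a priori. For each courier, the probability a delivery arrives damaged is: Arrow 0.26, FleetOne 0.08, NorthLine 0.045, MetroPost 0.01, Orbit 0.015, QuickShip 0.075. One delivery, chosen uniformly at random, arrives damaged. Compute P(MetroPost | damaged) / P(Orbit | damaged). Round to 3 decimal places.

With a uniform prior (1/6 each), posterior ∝ likelihood:
  Arrow: 0.26
  FleetOne: 0.08
  NorthLine: 0.045
  MetroPost: 0.01
  Orbit: 0.015
  QuickShip: 0.075
Normalizing constant = 0.485.
The ratio is 0.01 / 0.015 (the normalizer cancels) = 0.667.

0.667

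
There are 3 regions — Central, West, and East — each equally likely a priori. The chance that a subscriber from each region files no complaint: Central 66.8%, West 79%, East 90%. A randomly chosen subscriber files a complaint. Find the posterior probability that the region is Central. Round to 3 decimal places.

Taking complements, P(complaint | each) = Central 0.332, West 0.21, East 0.1.
Since the prior is uniform, the posterior is proportional to the likelihood:
  Central: 0.332
  West: 0.21
  East: 0.1
Normalizing constant = 0.642.
P(Central | evidence) = 0.332 / 0.642 ≈ 0.517.

0.517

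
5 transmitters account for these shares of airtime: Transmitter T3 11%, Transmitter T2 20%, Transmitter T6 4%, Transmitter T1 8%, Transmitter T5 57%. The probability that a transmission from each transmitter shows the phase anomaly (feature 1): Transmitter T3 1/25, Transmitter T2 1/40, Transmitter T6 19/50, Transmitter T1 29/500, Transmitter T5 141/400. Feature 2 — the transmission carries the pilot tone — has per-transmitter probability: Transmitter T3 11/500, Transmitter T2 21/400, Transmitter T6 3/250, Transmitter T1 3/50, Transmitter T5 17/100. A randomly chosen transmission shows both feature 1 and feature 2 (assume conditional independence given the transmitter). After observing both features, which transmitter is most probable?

Transmitter T5

Prior × likelihood for each hypothesis:
  Transmitter T3: 0.11 × 0.04 × 0.022 = 0.0000968
  Transmitter T2: 0.2 × 0.025 × 0.0525 = 0.0002625
  Transmitter T6: 0.04 × 0.38 × 0.012 = 0.0001824
  Transmitter T1: 0.08 × 0.058 × 0.06 = 0.0002784
  Transmitter T5: 0.57 × 0.3525 × 0.17 = 0.03415725
Normalizing constant = 0.03497735.
Largest term belongs to Transmitter T5, so Transmitter T5 is most probable.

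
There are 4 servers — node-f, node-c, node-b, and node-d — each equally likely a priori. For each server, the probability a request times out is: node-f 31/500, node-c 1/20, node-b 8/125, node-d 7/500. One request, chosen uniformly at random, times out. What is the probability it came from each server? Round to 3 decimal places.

With a uniform prior (1/4 each), posterior ∝ likelihood:
  node-f: 0.062
  node-c: 0.05
  node-b: 0.064
  node-d: 0.014
Normalizing constant = 0.19.
P(node-f | timeout) = 0.062/0.19 ≈ 0.326
P(node-c | timeout) = 0.05/0.19 ≈ 0.263
P(node-b | timeout) = 0.064/0.19 ≈ 0.337
P(node-d | timeout) = 0.014/0.19 ≈ 0.074
(Check: 0.326+0.263+0.337+0.074 = 1.000.)

node-f 0.326, node-c 0.263, node-b 0.337, node-d 0.074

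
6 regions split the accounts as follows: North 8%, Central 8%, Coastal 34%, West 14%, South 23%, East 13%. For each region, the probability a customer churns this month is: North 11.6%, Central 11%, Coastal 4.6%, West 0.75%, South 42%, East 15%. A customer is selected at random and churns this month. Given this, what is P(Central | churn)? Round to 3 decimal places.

Compute prior × likelihood for every hypothesis:
  North: 0.08 × 0.116 = 0.00928
  Central: 0.08 × 0.11 = 0.0088
  Coastal: 0.34 × 0.046 = 0.01564
  West: 0.14 × 0.0075 = 0.00105
  South: 0.23 × 0.42 = 0.0966
  East: 0.13 × 0.15 = 0.0195
Total = 0.15087.
P(Central | evidence) = 0.0088 / 0.15087 ≈ 0.058.

0.058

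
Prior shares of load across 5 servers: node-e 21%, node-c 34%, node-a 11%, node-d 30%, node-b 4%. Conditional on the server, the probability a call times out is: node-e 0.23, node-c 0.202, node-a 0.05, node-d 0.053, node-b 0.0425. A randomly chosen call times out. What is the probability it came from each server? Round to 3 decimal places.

Compute prior × likelihood for every hypothesis:
  node-e: 0.21 × 0.23 = 0.0483
  node-c: 0.34 × 0.202 = 0.06868
  node-a: 0.11 × 0.05 = 0.0055
  node-d: 0.3 × 0.053 = 0.0159
  node-b: 0.04 × 0.0425 = 0.0017
Total = 0.14008.
P(node-e | timeout) = 0.0483/0.14008 ≈ 0.345
P(node-c | timeout) = 0.06868/0.14008 ≈ 0.490
P(node-a | timeout) = 0.0055/0.14008 ≈ 0.039
P(node-d | timeout) = 0.0159/0.14008 ≈ 0.114
P(node-b | timeout) = 0.0017/0.14008 ≈ 0.012

node-e 0.345, node-c 0.490, node-a 0.039, node-d 0.114, node-b 0.012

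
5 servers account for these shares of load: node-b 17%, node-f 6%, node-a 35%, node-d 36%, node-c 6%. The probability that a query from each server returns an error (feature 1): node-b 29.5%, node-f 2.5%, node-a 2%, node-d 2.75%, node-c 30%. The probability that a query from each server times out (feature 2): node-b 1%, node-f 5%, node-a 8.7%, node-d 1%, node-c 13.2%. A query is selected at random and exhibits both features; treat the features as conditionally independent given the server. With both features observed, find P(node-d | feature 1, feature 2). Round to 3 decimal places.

Compute prior × likelihood for every hypothesis:
  node-b: 0.17 × 0.295 × 0.01 = 0.0005015
  node-f: 0.06 × 0.025 × 0.05 = 0.000075
  node-a: 0.35 × 0.02 × 0.087 = 0.000609
  node-d: 0.36 × 0.0275 × 0.01 = 0.000099
  node-c: 0.06 × 0.3 × 0.132 = 0.002376
Total = 0.0036605.
P(node-d | evidence) = 0.000099 / 0.0036605 ≈ 0.027.

0.027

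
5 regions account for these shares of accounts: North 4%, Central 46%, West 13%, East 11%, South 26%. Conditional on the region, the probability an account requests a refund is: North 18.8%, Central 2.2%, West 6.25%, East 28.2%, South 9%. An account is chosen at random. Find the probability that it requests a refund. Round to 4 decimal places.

Prior × likelihood for each hypothesis:
  North: 0.04 × 0.188 = 0.00752
  Central: 0.46 × 0.022 = 0.01012
  West: 0.13 × 0.0625 = 0.008125
  East: 0.11 × 0.282 = 0.03102
  South: 0.26 × 0.09 = 0.0234
P(refund) = 0.00752 + 0.01012 + 0.008125 + 0.03102 + 0.0234 = 0.080185 → 0.0802.

0.0802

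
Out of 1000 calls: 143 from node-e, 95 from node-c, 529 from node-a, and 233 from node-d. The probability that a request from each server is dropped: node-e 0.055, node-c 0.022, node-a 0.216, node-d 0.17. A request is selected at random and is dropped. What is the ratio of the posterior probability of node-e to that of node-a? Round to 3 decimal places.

By Bayes' rule, posterior ∝ prior × likelihood:
  node-e: 0.143 × 0.055 = 0.007865
  node-c: 0.095 × 0.022 = 0.00209
  node-a: 0.529 × 0.216 = 0.114264
  node-d: 0.233 × 0.17 = 0.03961
Normalizing constant = 0.163829.
The ratio is 0.007865 / 0.114264 (the normalizer cancels) = 0.069.

0.069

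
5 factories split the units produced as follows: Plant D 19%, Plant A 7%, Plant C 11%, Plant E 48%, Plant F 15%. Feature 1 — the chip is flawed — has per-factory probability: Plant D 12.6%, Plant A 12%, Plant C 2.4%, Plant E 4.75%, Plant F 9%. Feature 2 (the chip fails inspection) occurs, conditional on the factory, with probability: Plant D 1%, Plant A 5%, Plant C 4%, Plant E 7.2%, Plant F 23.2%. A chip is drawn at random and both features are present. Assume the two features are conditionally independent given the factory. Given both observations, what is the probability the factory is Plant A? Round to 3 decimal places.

0.076

Unnormalized posteriors (prior × likelihood):
  Plant D: 0.19 × 0.126 × 0.01 = 0.0002394
  Plant A: 0.07 × 0.12 × 0.05 = 0.00042
  Plant C: 0.11 × 0.024 × 0.04 = 0.0001056
  Plant E: 0.48 × 0.0475 × 0.072 = 0.0016416
  Plant F: 0.15 × 0.09 × 0.232 = 0.003132
Sum = 0.0055386.
P(Plant A | evidence) = 0.00042 / 0.0055386 ≈ 0.076.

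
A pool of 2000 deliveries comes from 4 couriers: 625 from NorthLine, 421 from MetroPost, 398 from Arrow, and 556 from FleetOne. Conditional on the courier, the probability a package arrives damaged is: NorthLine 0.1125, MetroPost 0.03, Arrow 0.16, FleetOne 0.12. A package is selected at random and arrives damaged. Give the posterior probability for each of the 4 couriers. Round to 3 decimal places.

NorthLine 0.330, MetroPost 0.059, Arrow 0.298, FleetOne 0.313

Compute prior × likelihood for every hypothesis:
  NorthLine: 0.3125 × 0.1125 = 0.03515625
  MetroPost: 0.2105 × 0.03 = 0.006315
  Arrow: 0.199 × 0.16 = 0.03184
  FleetOne: 0.278 × 0.12 = 0.03336
Total = 0.10667125.
P(NorthLine | damaged) = 0.03515625/0.10667125 ≈ 0.330
P(MetroPost | damaged) = 0.006315/0.10667125 ≈ 0.059
P(Arrow | damaged) = 0.03184/0.10667125 ≈ 0.298
P(FleetOne | damaged) = 0.03336/0.10667125 ≈ 0.313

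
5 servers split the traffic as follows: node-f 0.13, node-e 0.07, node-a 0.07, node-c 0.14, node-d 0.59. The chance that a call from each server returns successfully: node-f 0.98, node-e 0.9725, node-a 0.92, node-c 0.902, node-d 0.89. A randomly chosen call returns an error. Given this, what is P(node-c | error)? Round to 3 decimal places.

Taking complements, P(error | each) = node-f 0.02, node-e 0.0275, node-a 0.08, node-c 0.098, node-d 0.11.
Prior × likelihood for each hypothesis:
  node-f: 0.13 × 0.02 = 0.0026
  node-e: 0.07 × 0.0275 = 0.001925
  node-a: 0.07 × 0.08 = 0.0056
  node-c: 0.14 × 0.098 = 0.01372
  node-d: 0.59 × 0.11 = 0.0649
Sum = 0.088745.
P(node-c | evidence) = 0.01372 / 0.088745 ≈ 0.155.

0.155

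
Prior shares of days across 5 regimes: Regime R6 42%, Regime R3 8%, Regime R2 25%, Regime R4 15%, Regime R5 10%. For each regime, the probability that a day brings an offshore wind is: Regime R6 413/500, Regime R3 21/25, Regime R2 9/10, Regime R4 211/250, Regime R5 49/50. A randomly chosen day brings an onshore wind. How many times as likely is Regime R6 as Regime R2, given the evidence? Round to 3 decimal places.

2.923

Taking complements, P(onshore | each) = Regime R6 0.174, Regime R3 0.16, Regime R2 0.1, Regime R4 0.156, Regime R5 0.02.
Compute prior × likelihood for every hypothesis:
  Regime R6: 0.42 × 0.174 = 0.07308
  Regime R3: 0.08 × 0.16 = 0.0128
  Regime R2: 0.25 × 0.1 = 0.025
  Regime R4: 0.15 × 0.156 = 0.0234
  Regime R5: 0.1 × 0.02 = 0.002
Normalizing constant = 0.13628.
The ratio is 0.07308 / 0.025 (the normalizer cancels) = 2.923.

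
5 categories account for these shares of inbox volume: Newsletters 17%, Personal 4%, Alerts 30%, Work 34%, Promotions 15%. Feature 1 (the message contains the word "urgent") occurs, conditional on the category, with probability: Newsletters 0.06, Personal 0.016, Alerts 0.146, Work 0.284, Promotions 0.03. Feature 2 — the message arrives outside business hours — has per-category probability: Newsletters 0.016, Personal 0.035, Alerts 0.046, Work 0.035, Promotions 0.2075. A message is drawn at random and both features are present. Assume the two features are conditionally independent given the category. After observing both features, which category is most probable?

Unnormalized posteriors (prior × likelihood):
  Newsletters: 0.17 × 0.06 × 0.016 = 0.0001632
  Personal: 0.04 × 0.016 × 0.035 = 0.0000224
  Alerts: 0.3 × 0.146 × 0.046 = 0.0020148
  Work: 0.34 × 0.284 × 0.035 = 0.0033796
  Promotions: 0.15 × 0.03 × 0.2075 = 0.00093375
Normalizing constant = 0.00651375.
Largest term belongs to Work, so Work is most probable.

Work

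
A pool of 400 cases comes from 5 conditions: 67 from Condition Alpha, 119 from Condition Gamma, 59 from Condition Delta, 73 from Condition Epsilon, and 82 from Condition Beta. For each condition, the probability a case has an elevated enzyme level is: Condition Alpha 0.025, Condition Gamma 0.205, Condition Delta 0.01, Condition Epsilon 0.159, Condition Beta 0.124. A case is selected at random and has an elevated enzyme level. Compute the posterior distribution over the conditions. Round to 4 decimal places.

Condition Alpha 0.0346, Condition Gamma 0.5037, Condition Delta 0.0122, Condition Epsilon 0.2396, Condition Beta 0.2099

Unnormalized posteriors (prior × likelihood):
  Condition Alpha: 0.1675 × 0.025 = 0.0041875
  Condition Gamma: 0.2975 × 0.205 = 0.0609875
  Condition Delta: 0.1475 × 0.01 = 0.001475
  Condition Epsilon: 0.1825 × 0.159 = 0.0290175
  Condition Beta: 0.205 × 0.124 = 0.02542
Sum = 0.1210875.
P(Condition Alpha | elevated) = 0.0041875/0.1210875 ≈ 0.0346
P(Condition Gamma | elevated) = 0.0609875/0.1210875 ≈ 0.5037
P(Condition Delta | elevated) = 0.001475/0.1210875 ≈ 0.0122
P(Condition Epsilon | elevated) = 0.0290175/0.1210875 ≈ 0.2396
P(Condition Beta | elevated) = 0.02542/0.1210875 ≈ 0.2099
(Check: 0.0346+0.5037+0.0122+0.2396+0.2099 = 1.0000.)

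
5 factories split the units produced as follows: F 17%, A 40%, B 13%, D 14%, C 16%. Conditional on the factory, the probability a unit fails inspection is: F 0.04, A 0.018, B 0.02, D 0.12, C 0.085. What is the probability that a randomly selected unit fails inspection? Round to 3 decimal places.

0.047

By Bayes' rule, posterior ∝ prior × likelihood:
  F: 0.17 × 0.04 = 0.0068
  A: 0.4 × 0.018 = 0.0072
  B: 0.13 × 0.02 = 0.0026
  D: 0.14 × 0.12 = 0.0168
  C: 0.16 × 0.085 = 0.0136
P(nonconforming) = 0.0068 + 0.0072 + 0.0026 + 0.0168 + 0.0136 = 0.047 → 0.047.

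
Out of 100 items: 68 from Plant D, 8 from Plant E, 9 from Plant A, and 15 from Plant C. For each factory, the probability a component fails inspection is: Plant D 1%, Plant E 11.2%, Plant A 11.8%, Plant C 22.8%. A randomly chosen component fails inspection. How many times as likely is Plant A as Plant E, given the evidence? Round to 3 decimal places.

1.185

Compute prior × likelihood for every hypothesis:
  Plant D: 0.68 × 0.01 = 0.0068
  Plant E: 0.08 × 0.112 = 0.00896
  Plant A: 0.09 × 0.118 = 0.01062
  Plant C: 0.15 × 0.228 = 0.0342
Sum = 0.06058.
The ratio is 0.01062 / 0.00896 (the normalizer cancels) = 1.185.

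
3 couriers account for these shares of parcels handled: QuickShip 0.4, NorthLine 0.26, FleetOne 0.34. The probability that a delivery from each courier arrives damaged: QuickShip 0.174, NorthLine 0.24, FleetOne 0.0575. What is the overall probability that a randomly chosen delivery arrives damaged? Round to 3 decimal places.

0.152

Compute prior × likelihood for every hypothesis:
  QuickShip: 0.4 × 0.174 = 0.0696
  NorthLine: 0.26 × 0.24 = 0.0624
  FleetOne: 0.34 × 0.0575 = 0.01955
P(damaged) = 0.0696 + 0.0624 + 0.01955 = 0.15155 → 0.152.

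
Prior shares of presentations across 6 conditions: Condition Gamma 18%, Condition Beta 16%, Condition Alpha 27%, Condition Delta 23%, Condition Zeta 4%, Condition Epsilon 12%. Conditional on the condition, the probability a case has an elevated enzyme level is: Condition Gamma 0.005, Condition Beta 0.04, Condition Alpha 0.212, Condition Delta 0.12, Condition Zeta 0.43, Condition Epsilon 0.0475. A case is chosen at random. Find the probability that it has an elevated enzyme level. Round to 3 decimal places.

Unnormalized posteriors (prior × likelihood):
  Condition Gamma: 0.18 × 0.005 = 0.0009
  Condition Beta: 0.16 × 0.04 = 0.0064
  Condition Alpha: 0.27 × 0.212 = 0.05724
  Condition Delta: 0.23 × 0.12 = 0.0276
  Condition Zeta: 0.04 × 0.43 = 0.0172
  Condition Epsilon: 0.12 × 0.0475 = 0.0057
P(elevated) = 0.0009 + 0.0064 + 0.05724 + 0.0276 + 0.0172 + 0.0057 = 0.11504 → 0.115.

0.115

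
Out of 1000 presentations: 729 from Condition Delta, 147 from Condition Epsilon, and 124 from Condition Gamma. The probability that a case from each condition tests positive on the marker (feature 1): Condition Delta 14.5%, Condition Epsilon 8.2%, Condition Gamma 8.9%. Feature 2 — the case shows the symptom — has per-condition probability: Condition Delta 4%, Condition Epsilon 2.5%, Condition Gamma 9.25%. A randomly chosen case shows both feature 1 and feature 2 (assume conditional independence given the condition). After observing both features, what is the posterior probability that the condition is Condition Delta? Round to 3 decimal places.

Unnormalized posteriors (prior × likelihood):
  Condition Delta: 0.729 × 0.145 × 0.04 = 0.0042282
  Condition Epsilon: 0.147 × 0.082 × 0.025 = 0.00030135
  Condition Gamma: 0.124 × 0.089 × 0.0925 = 0.00102083
Sum = 0.00555038.
P(Condition Delta | evidence) = 0.0042282 / 0.00555038 ≈ 0.762.

0.762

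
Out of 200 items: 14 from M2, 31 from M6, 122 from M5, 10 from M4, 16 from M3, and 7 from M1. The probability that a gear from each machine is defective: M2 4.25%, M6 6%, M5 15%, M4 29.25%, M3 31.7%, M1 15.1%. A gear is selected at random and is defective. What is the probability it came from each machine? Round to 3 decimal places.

By Bayes' rule, posterior ∝ prior × likelihood:
  M2: 0.07 × 0.0425 = 0.002975
  M6: 0.155 × 0.06 = 0.0093
  M5: 0.61 × 0.15 = 0.0915
  M4: 0.05 × 0.2925 = 0.014625
  M3: 0.08 × 0.317 = 0.02536
  M1: 0.035 × 0.151 = 0.005285
Normalizing constant = 0.149045.
P(M2 | defective) = 0.002975/0.149045 ≈ 0.020
P(M6 | defective) = 0.0093/0.149045 ≈ 0.062
P(M5 | defective) = 0.0915/0.149045 ≈ 0.614
P(M4 | defective) = 0.014625/0.149045 ≈ 0.098
P(M3 | defective) = 0.02536/0.149045 ≈ 0.170
P(M1 | defective) = 0.005285/0.149045 ≈ 0.035

M2 0.020, M6 0.062, M5 0.614, M4 0.098, M3 0.170, M1 0.035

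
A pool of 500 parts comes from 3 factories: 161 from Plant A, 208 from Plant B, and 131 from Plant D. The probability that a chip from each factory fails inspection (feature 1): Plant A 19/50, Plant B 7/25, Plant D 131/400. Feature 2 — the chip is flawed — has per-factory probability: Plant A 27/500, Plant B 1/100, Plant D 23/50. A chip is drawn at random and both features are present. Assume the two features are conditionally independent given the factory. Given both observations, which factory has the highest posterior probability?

Plant D

Compute prior × likelihood for every hypothesis:
  Plant A: 0.322 × 0.38 × 0.054 = 0.00660744
  Plant B: 0.416 × 0.28 × 0.01 = 0.0011648
  Plant D: 0.262 × 0.3275 × 0.46 = 0.0394703
Normalizing constant = 0.04724254.
Largest term belongs to Plant D, so Plant D is most probable.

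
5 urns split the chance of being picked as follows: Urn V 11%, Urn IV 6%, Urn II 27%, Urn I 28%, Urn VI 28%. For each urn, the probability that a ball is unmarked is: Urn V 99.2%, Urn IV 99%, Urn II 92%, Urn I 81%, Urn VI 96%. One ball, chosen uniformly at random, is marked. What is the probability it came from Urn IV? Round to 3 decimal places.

0.007

Taking complements, P(marked | each) = Urn V 0.008, Urn IV 0.01, Urn II 0.08, Urn I 0.19, Urn VI 0.04.
Prior × likelihood for each hypothesis:
  Urn V: 0.11 × 0.008 = 0.00088
  Urn IV: 0.06 × 0.01 = 0.0006
  Urn II: 0.27 × 0.08 = 0.0216
  Urn I: 0.28 × 0.19 = 0.0532
  Urn VI: 0.28 × 0.04 = 0.0112
Sum = 0.08748.
P(Urn IV | evidence) = 0.0006 / 0.08748 ≈ 0.007.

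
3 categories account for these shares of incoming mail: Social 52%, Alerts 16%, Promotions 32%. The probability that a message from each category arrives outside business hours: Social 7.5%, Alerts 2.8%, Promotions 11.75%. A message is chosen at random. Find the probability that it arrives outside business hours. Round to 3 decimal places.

0.081

Compute prior × likelihood for every hypothesis:
  Social: 0.52 × 0.075 = 0.039
  Alerts: 0.16 × 0.028 = 0.00448
  Promotions: 0.32 × 0.1175 = 0.0376
P(off-hours) = 0.039 + 0.00448 + 0.0376 = 0.08108 → 0.081.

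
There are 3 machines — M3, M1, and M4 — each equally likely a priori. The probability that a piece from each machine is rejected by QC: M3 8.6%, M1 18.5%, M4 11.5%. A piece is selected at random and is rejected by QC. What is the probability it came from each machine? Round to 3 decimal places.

Since the prior is uniform, the posterior is proportional to the likelihood:
  M3: 0.086
  M1: 0.185
  M4: 0.115
Normalizing constant = 0.386.
P(M3 | rejected) = 0.086/0.386 ≈ 0.223
P(M1 | rejected) = 0.185/0.386 ≈ 0.479
P(M4 | rejected) = 0.115/0.386 ≈ 0.298

M3 0.223, M1 0.479, M4 0.298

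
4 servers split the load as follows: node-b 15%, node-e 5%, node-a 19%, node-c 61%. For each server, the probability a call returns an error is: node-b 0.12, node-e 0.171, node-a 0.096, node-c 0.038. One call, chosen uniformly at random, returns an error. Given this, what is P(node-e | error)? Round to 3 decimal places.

0.126

Compute prior × likelihood for every hypothesis:
  node-b: 0.15 × 0.12 = 0.018
  node-e: 0.05 × 0.171 = 0.00855
  node-a: 0.19 × 0.096 = 0.01824
  node-c: 0.61 × 0.038 = 0.02318
Total = 0.06797.
P(node-e | evidence) = 0.00855 / 0.06797 ≈ 0.126.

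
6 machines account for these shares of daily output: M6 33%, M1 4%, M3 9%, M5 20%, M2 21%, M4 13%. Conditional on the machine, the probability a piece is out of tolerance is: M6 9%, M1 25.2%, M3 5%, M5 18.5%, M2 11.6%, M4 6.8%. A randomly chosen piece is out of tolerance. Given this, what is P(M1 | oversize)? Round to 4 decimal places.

0.0881

Unnormalized posteriors (prior × likelihood):
  M6: 0.33 × 0.09 = 0.0297
  M1: 0.04 × 0.252 = 0.01008
  M3: 0.09 × 0.05 = 0.0045
  M5: 0.2 × 0.185 = 0.037
  M2: 0.21 × 0.116 = 0.02436
  M4: 0.13 × 0.068 = 0.00884
Sum = 0.11448.
P(M1 | evidence) = 0.01008 / 0.11448 ≈ 0.0881.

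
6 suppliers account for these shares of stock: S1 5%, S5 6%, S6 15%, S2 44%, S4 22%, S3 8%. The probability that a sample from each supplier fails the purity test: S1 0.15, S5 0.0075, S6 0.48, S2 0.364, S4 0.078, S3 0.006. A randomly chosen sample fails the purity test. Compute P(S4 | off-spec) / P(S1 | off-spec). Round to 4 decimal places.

Prior × likelihood for each hypothesis:
  S1: 0.05 × 0.15 = 0.0075
  S5: 0.06 × 0.0075 = 0.00045
  S6: 0.15 × 0.48 = 0.072
  S2: 0.44 × 0.364 = 0.16016
  S4: 0.22 × 0.078 = 0.01716
  S3: 0.08 × 0.006 = 0.00048
Sum = 0.25775.
The ratio is 0.01716 / 0.0075 (the normalizer cancels) = 2.2880.

2.2880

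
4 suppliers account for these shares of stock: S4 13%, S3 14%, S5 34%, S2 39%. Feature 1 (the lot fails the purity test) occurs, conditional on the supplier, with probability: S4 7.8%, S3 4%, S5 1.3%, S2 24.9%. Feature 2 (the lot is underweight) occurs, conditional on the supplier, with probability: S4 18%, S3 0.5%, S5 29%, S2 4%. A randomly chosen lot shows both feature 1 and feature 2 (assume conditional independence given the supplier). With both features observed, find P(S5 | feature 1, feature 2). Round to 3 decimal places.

0.183

By Bayes' rule, posterior ∝ prior × likelihood:
  S4: 0.13 × 0.078 × 0.18 = 0.0018252
  S3: 0.14 × 0.04 × 0.005 = 0.000028
  S5: 0.34 × 0.013 × 0.29 = 0.0012818
  S2: 0.39 × 0.249 × 0.04 = 0.0038844
Normalizing constant = 0.0070194.
P(S5 | evidence) = 0.0012818 / 0.0070194 ≈ 0.183.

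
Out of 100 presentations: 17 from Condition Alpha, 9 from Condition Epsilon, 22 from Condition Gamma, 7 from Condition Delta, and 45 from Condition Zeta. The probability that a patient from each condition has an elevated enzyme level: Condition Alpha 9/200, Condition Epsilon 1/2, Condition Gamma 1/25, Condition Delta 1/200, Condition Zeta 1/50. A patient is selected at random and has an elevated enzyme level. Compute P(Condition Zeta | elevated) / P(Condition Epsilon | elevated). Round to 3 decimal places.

By Bayes' rule, posterior ∝ prior × likelihood:
  Condition Alpha: 0.17 × 0.045 = 0.00765
  Condition Epsilon: 0.09 × 0.5 = 0.045
  Condition Gamma: 0.22 × 0.04 = 0.0088
  Condition Delta: 0.07 × 0.005 = 0.00035
  Condition Zeta: 0.45 × 0.02 = 0.009
Sum = 0.0708.
The ratio is 0.009 / 0.045 (the normalizer cancels) = 0.200.

0.200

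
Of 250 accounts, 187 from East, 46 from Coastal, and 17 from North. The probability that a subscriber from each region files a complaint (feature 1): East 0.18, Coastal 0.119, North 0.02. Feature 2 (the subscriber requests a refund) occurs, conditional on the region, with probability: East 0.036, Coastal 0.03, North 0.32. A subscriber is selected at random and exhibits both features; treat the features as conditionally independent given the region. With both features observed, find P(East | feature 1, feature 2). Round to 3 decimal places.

0.816

Prior × likelihood for each hypothesis:
  East: 0.748 × 0.18 × 0.036 = 0.00484704
  Coastal: 0.184 × 0.119 × 0.03 = 0.00065688
  North: 0.068 × 0.02 × 0.32 = 0.0004352
Sum = 0.00593912.
P(East | evidence) = 0.00484704 / 0.00593912 ≈ 0.816.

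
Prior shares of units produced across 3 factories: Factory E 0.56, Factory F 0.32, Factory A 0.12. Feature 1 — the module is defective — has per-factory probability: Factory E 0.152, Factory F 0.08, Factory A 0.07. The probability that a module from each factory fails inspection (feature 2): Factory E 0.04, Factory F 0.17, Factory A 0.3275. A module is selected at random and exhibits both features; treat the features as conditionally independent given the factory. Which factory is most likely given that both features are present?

Prior × likelihood for each hypothesis:
  Factory E: 0.56 × 0.152 × 0.04 = 0.0034048
  Factory F: 0.32 × 0.08 × 0.17 = 0.004352
  Factory A: 0.12 × 0.07 × 0.3275 = 0.002751
Normalizing constant = 0.0105078.
Largest term belongs to Factory F, so Factory F is most probable.

Factory F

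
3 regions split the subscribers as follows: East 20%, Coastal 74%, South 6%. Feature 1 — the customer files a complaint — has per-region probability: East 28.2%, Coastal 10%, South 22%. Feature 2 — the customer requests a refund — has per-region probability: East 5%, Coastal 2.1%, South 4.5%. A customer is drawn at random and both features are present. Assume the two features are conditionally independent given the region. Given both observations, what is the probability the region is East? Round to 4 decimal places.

Compute prior × likelihood for every hypothesis:
  East: 0.2 × 0.282 × 0.05 = 0.00282
  Coastal: 0.74 × 0.1 × 0.021 = 0.001554
  South: 0.06 × 0.22 × 0.045 = 0.000594
Sum = 0.004968.
P(East | evidence) = 0.00282 / 0.004968 ≈ 0.5676.

0.5676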